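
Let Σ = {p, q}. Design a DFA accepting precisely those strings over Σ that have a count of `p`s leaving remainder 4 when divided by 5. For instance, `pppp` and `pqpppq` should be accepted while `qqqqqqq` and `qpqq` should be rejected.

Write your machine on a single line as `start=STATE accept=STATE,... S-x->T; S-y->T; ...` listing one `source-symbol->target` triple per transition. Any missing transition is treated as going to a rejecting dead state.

Keep the running count of `p`s modulo 5: each `p` advances along the cycle A → B → C → D → E → A while other symbols loop. Accept at E.
5 states suffice.
       p  q 
>  A   B  A 
   B   C  B 
   C   D  C 
   D   E  D 
 * E   A  E 
(> = start, * = accepting)

start=A; accept=E; A-p->B; A-q->A; B-p->C; B-q->B; C-p->D; C-q->C; D-p->E; D-q->D; E-p->A; E-q->E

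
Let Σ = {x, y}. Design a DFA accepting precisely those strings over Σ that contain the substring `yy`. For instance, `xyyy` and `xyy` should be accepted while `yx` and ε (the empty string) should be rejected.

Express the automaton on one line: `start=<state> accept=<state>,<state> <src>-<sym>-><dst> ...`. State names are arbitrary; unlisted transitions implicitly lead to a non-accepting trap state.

start=A accept=C A-x->A A-y->B B-x->A B-y->C C-x->C C-y->C

Track how much of `yy` has been matched so far: state A is no progress, C is the absorbing accept state reached once `yy` has occurred. Intermediate states record partial matches; on a mismatch, fall back to the longest reusable overlap.
With 3 states:
       x  y 
>  A   A  B 
   B   A  C 
 * C   C  C 
(> = start, * = accepting)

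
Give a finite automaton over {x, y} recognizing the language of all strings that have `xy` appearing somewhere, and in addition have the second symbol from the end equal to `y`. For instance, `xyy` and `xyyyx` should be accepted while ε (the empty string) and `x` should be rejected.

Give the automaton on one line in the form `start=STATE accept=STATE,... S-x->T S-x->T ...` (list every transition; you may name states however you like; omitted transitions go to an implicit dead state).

Run two small machines in parallel and take their product. One (3 states) tracks whether and how much of `xy` has been seen; the other (7 states) tracks the last 2 symbols read. Each combined state is a pair, one component from each; accept when both components accept.
With 10 states:
        x   y  
>  S0   S1  S2 
   S1   S3  S4 
   S2   S5  S6 
   S3   S3  S4 
   S4   S7  S8 
   S5   S3  S4 
   S6   S5  S6 
 * S7   S9  S4 
 * S8   S7  S8 
   S9   S9  S4 
(> = start, * = accepting)

start=S0 accept=S7,S8 S0-x->S1 S0-y->S2 S1-x->S3 S1-y->S4 S2-x->S5 S2-y->S6 S3-x->S3 S3-y->S4 S4-x->S7 S4-y->S8 S5-x->S3 S5-y->S4 S6-x->S5 S6-y->S6 S7-x->S9 S7-y->S4 S8-x->S7 S8-y->S8 S9-x->S9 S9-y->S4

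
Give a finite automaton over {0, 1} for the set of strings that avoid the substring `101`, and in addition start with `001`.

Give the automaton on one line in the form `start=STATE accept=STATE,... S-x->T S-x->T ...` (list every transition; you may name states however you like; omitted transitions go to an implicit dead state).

start=S0 accept=S4,S5,S6 S0-0->S1 S0-1->S2 S1-0->S3 S1-1->S2 S2-0->S2 S2-1->S2 S3-0->S2 S3-1->S4 S4-0->S5 S4-1->S4 S5-0->S6 S5-1->S2 S6-0->S6 S6-1->S4

Build one automaton per condition and run them in lockstep. One (4 states) tracks partial matches of the forbidden pattern `101`; the other (5 states) tracks whether the input so far still matches the prefix `001`. Each combined state is a pair, one component from each; accept when both components accept. Minimizing collapses redundant product states.
With 7 states:
        0   1  
>  S0   S1  S2 
   S1   S3  S2 
   S2   S2  S2 
   S3   S2  S4 
 * S4   S5  S4 
 * S5   S6  S2 
 * S6   S6  S4 
(> = start, * = accepting)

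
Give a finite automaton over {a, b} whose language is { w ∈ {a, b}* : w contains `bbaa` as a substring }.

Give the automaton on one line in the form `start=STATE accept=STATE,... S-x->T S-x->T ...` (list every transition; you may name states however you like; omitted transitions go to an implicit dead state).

Track how much of `bbaa` has been matched so far: state S0 is no progress, S4 is the absorbing accept state reached once `bbaa` has occurred. Intermediate states record partial matches; on a mismatch, fall back to the longest reusable overlap.
        a   b  
>  S0   S0  S1 
   S1   S0  S2 
   S2   S3  S2 
   S3   S4  S1 
 * S4   S4  S4 
(> = start, * = accepting)

start=S0 accept=S4 S0-a->S0 S0-b->S1 S1-a->S0 S1-b->S2 S2-a->S3 S2-b->S2 S3-a->S4 S3-b->S1 S4-a->S4 S4-b->S4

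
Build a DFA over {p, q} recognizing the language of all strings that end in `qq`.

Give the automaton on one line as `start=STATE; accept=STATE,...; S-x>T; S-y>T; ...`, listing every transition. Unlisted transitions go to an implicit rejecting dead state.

Let each state record the length of the longest suffix of the input read so far that is also a prefix of `qq`. s1 means the last symbol is `q`; s2 means the last 2 symbols are `qq`. Accept only at s2, where the string currently ends in `qq`.
3 states suffice.
        p   q  
>  s0   s0  s1 
   s1   s0  s2 
 * s2   s0  s2 
(> = start, * = accepting)

start=s0; accept=s2; s0-p>s0; s0-q>s1; s1-p>s0; s1-q>s2; s2-p>s0; s2-q>s2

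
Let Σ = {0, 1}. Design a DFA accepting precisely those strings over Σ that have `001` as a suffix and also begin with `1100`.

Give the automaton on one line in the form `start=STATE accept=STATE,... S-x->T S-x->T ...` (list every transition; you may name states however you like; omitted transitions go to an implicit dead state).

start=A accept=G A-0->B A-1->C B-0->B B-1->B C-0->B C-1->D D-0->E D-1->B E-0->F E-1->B F-0->F F-1->G G-0->H G-1->I H-0->F H-1->I I-0->H I-1->I

Run two small machines in parallel and take their product. One (4 states) tracks how much of the suffix `001` has currently been matched; the other (6 states) tracks whether the input so far still matches the prefix `1100`. Each combined state is a pair, one component from each; accept when both components accept. Minimizing collapses redundant product states.
9 states suffice.
       0  1 
>  A   B  C 
   B   B  B 
   C   B  D 
   D   E  B 
   E   F  B 
   F   F  G 
 * G   H  I 
   H   F  I 
   I   H  I 
(> = start, * = accepting)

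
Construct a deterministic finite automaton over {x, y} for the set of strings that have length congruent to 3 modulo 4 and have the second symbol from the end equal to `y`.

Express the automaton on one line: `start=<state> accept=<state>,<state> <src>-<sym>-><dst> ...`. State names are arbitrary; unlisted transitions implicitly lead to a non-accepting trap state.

Handle the two conditions separately and then intersect. One (4 states) tracks the input length modulo 4; the other (7 states) tracks the last 2 symbols read. Each combined state is a pair, one component from each; accept when both components accept. Minimizing collapses redundant product states.
A 6-state machine:
        x   y  
>  q0   q1  q1 
   q1   q2  q3 
   q2   q4  q4 
   q3   q5  q5 
   q4   q0  q0 
 * q5   q0  q0 
(> = start, * = accepting)

start=q0 accept=q5 q0-x->q1 q0-y->q1 q1-x->q2 q1-y->q3 q2-x->q4 q2-y->q4 q3-x->q5 q3-y->q5 q4-x->q0 q4-y->q0 q5-x->q0 q5-y->q0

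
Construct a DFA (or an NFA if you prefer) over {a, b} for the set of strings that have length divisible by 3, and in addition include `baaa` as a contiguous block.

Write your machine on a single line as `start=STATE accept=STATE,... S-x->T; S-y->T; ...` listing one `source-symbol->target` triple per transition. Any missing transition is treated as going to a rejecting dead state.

start=q0; accept=q14; q0-a->q1; q0-b->q2; q1-a->q3; q1-b->q4; q2-a->q5; q2-b->q4; q3-a->q0; q3-b->q6; q4-a->q7; q4-b->q6; q5-a->q8; q5-b->q6; q6-a->q9; q6-b->q2; q7-a->q10; q7-b->q2; q8-a->q11; q8-b->q2; q9-a->q12; q9-b->q4; q10-a->q13; q10-b->q4; q11-a->q13; q11-b->q13; q12-a->q14; q12-b->q6; q13-a->q14; q13-b->q14; q14-a->q11; q14-b->q11

Run two small machines in parallel and take their product. The first has 3 states tracking the input length modulo 3; the second has 5 states tracking whether and how much of `baaa` has been seen. A product state is a pair (one from each), accepting exactly when both do.
With 15 states:
          a    b  
>  q0     q1   q2 
   q1     q3   q4 
   q2     q5   q4 
   q3     q0   q6 
   q4     q7   q6 
   q5     q8   q6 
   q6     q9   q2 
   q7    q10   q2 
   q8    q11   q2 
   q9    q12   q4 
   q10   q13   q4 
   q11   q13  q13 
   q12   q14   q6 
   q13   q14  q14 
 * q14   q11  q11 
(> = start, * = accepting)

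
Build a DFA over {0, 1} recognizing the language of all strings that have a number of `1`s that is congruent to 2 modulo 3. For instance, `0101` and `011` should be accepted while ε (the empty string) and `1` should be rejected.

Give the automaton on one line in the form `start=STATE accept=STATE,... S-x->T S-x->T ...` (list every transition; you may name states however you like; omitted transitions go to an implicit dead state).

start=s0 accept=s2 s0-0->s0 s0-1->s1 s1-0->s1 s1-1->s2 s2-0->s2 s2-1->s0

The only thing that matters is how many `1`s have appeared, reduced mod 3. Use one state per residue: s0 for 0, …, s2 for 2. Reading `1` moves to the next residue; anything else stays put. s2 is accepting.
3 states suffice.
        0   1  
>  s0   s0  s1 
   s1   s1  s2 
 * s2   s2  s0 
(> = start, * = accepting)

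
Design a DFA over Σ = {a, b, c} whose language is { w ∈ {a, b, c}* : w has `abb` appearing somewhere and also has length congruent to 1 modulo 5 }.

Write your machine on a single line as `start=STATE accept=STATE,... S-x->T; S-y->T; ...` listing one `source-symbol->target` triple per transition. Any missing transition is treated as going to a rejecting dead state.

start=q0; accept=q18; q0-a->q1; q0-b->q2; q0-c->q2; q1-a->q3; q1-b->q4; q1-c->q5; q2-a->q3; q2-b->q5; q2-c->q5; q3-a->q6; q3-b->q7; q3-c->q8; q4-a->q6; q4-b->q9; q4-c->q8; q5-a->q6; q5-b->q8; q5-c->q8; q6-a->q10; q6-b->q11; q6-c->q12; q7-a->q10; q7-b->q13; q7-c->q12; q8-a->q10; q8-b->q12; q8-c->q12; q9-a->q13; q9-b->q13; q9-c->q13; q10-a->q14; q10-b->q15; q10-c->q0; q11-a->q14; q11-b->q16; q11-c->q0; q12-a->q14; q12-b->q0; q12-c->q0; q13-a->q16; q13-b->q16; q13-c->q16; q14-a->q1; q14-b->q17; q14-c->q2; q15-a->q1; q15-b->q18; q15-c->q2; q16-a->q18; q16-b->q18; q16-c->q18; q17-a->q3; q17-b->q19; q17-c->q5; q18-a->q19; q18-b->q19; q18-c->q19; q19-a->q9; q19-b->q9; q19-c->q9

Build one automaton per condition and run them in lockstep. The first has 4 states tracking whether and how much of `abb` has been seen; the second has 5 states tracking the input length modulo 5. A product state is a pair (one from each), accepting exactly when both do.
With 20 states:
          a    b    c  
>  q0     q1   q2   q2 
   q1     q3   q4   q5 
   q2     q3   q5   q5 
   q3     q6   q7   q8 
   q4     q6   q9   q8 
   q5     q6   q8   q8 
   q6    q10  q11  q12 
   q7    q10  q13  q12 
   q8    q10  q12  q12 
   q9    q13  q13  q13 
   q10   q14  q15   q0 
   q11   q14  q16   q0 
   q12   q14   q0   q0 
   q13   q16  q16  q16 
   q14    q1  q17   q2 
   q15    q1  q18   q2 
   q16   q18  q18  q18 
   q17    q3  q19   q5 
 * q18   q19  q19  q19 
   q19    q9   q9   q9 
(> = start, * = accepting)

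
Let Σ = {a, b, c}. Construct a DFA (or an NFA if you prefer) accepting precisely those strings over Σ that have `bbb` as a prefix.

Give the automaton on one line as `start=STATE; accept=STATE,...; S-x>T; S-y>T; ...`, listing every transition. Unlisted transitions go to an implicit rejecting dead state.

start=q0; accept=q3; q0-a>q4; q0-b>q1; q0-c>q4; q1-a>q4; q1-b>q2; q1-c>q4; q2-a>q4; q2-b>q3; q2-c>q4; q3-a>q3; q3-b>q3; q3-c>q3; q4-a>q4; q4-b>q4; q4-c>q4

Check the first 3 symbols one by one: q0 through q2 record how many have matched `bbb` so far; any wrong symbol goes to the dead state q4. After all 3 match we enter the accepting sink q3.
5 states suffice.
        a   b   c  
>  q0   q4  q1  q4 
   q1   q4  q2  q4 
   q2   q4  q3  q4 
 * q3   q3  q3  q3 
   q4   q4  q4  q4 
(> = start, * = accepting)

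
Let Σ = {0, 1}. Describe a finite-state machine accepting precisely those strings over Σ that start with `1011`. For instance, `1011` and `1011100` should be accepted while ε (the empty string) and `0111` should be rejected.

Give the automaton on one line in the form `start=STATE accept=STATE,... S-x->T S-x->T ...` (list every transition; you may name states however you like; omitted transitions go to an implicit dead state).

Walk along `1011` while the input agrees: from q0 take `1` to q1, and so on. Any deviation drops to the rejecting sink q5. Once q4 is reached the prefix is confirmed and every continuation is accepted.
With 6 states:
        0   1  
>  q0   q5  q1 
   q1   q2  q5 
   q2   q5  q3 
   q3   q5  q4 
 * q4   q4  q4 
   q5   q5  q5 
(> = start, * = accepting)

start=q0 accept=q4 q0-0->q5 q0-1->q1 q1-0->q2 q1-1->q5 q2-0->q5 q2-1->q3 q3-0->q5 q3-1->q4 q4-0->q4 q4-1->q4 q5-0->q5 q5-1->q5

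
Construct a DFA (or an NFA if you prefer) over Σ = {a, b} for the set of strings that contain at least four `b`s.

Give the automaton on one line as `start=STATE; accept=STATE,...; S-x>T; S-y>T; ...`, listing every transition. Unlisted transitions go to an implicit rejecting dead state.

Count `b`s, saturating at 5: states q0 through q4 mean 0 through 4 `b`s seen; q5 means more than 4. Each `b` increments (capped at q5); other symbols loop. Accept from {q4, q5}.
6 states suffice.
        a   b  
>  q0   q0  q1 
   q1   q1  q2 
   q2   q2  q3 
   q3   q3  q4 
 * q4   q4  q5 
 * q5   q5  q5 
(> = start, * = accepting)

start=q0; accept=q4,q5; q0-a>q0; q0-b>q1; q1-a>q1; q1-b>q2; q2-a>q2; q2-b>q3; q3-a>q3; q3-b>q4; q4-a>q4; q4-b>q5; q5-a>q5; q5-b>q5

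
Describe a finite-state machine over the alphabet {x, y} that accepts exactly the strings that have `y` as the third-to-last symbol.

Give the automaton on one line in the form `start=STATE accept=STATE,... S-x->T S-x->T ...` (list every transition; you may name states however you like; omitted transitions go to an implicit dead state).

start=S0 accept=S11,S12,S13,S14 S0-x->S1 S0-y->S2 S1-x->S3 S1-y->S4 S2-x->S5 S2-y->S6 S3-x->S7 S3-y->S8 S4-x->S9 S4-y->S10 S5-x->S11 S5-y->S12 S6-x->S13 S6-y->S14 S7-x->S7 S7-y->S8 S8-x->S9 S8-y->S10 S9-x->S11 S9-y->S12 S10-x->S13 S10-y->S14 S11-x->S7 S11-y->S8 S12-x->S9 S12-y->S10 S13-x->S11 S13-y->S12 S14-x->S13 S14-y->S14

A DFA must remember the last 3 symbols (since which symbol is third-to-last isn't known until the input ends). Use one state per possible window of the last ≤3 symbols; accept from those whose window starts with `y`.
          x    y  
>  S0     S1   S2 
   S1     S3   S4 
   S2     S5   S6 
   S3     S7   S8 
   S4     S9  S10 
   S5    S11  S12 
   S6    S13  S14 
   S7     S7   S8 
   S8     S9  S10 
   S9    S11  S12 
   S10   S13  S14 
 * S11    S7   S8 
 * S12    S9  S10 
 * S13   S11  S12 
 * S14   S13  S14 
(> = start, * = accepting)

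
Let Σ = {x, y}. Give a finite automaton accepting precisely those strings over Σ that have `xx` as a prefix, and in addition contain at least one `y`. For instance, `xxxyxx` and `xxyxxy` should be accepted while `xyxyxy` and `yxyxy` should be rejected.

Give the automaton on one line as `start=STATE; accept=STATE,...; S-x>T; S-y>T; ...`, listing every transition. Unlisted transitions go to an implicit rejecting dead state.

start=A; accept=E; A-x>B; A-y>C; B-x>D; B-y>C; C-x>C; C-y>C; D-x>D; D-y>E; E-x>E; E-y>E

Handle the two conditions separately and then intersect. The first has 4 states tracking whether the input so far still matches the prefix `xx`; the second has 3 states tracking the count of `y`s, saturating at 2. A product state is a pair (one from each), accepting exactly when both do. Minimizing collapses redundant product states.
A 5-state machine:
       x  y 
>  A   B  C 
   B   D  C 
   C   C  C 
   D   D  E 
 * E   E  E 
(> = start, * = accepting)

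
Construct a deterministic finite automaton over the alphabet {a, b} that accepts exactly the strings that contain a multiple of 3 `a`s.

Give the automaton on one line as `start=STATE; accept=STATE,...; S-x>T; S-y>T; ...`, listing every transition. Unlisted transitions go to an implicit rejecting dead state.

start=q0; accept=q0; q0-a>q1; q0-b>q0; q1-a>q2; q1-b>q1; q2-a>q0; q2-b>q2

The only thing that matters is how many `a`s have appeared, reduced mod 3. Use one state per residue: q0 for 0, …, q2 for 2. Reading `a` moves to the next residue; anything else stays put. q0 is accepting.
        a   b  
>* q0   q1  q0 
   q1   q2  q1 
   q2   q0  q2 
(> = start, * = accepting)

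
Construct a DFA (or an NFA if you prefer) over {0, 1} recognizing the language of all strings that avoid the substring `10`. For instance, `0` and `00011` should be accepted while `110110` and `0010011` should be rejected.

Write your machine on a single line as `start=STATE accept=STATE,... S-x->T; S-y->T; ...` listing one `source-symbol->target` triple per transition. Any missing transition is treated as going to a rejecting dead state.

start=S0; accept=S0,S1; S0-0->S0; S0-1->S1; S1-0->S2; S1-1->S1; S2-0->S2; S2-1->S2

This is the complement of 'contains `10`'. Use the same substring-matching states — S0 through S2 holding how much of `10` has just been matched — but flip the accepting set: everything except the trap S2 accepts.
With 3 states:
        0   1  
>* S0   S0  S1 
 * S1   S2  S1 
   S2   S2  S2 
(> = start, * = accepting)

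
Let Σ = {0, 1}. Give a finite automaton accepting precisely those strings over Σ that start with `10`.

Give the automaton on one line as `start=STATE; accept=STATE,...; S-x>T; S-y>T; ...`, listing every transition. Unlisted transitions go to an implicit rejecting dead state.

start=s0; accept=s2; s0-0>s3; s0-1>s1; s1-0>s2; s1-1>s3; s2-0>s2; s2-1>s2; s3-0>s3; s3-1>s3

Check the first 2 symbols one by one: s0 through s1 record how many have matched `10` so far; any wrong symbol goes to the dead state s3. After all 2 match we enter the accepting sink s2.
A 4-state machine:
        0   1  
>  s0   s3  s1 
   s1   s2  s3 
 * s2   s2  s2 
   s3   s3  s3 
(> = start, * = accepting)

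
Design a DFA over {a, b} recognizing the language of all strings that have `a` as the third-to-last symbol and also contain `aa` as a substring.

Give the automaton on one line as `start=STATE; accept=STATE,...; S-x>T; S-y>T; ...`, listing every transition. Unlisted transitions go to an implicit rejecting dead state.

start=s0; accept=s7,s8,s15,s16; s0-a>s1; s0-b>s2; s1-a>s3; s1-b>s4; s2-a>s5; s2-b>s6; s3-a>s7; s3-b>s8; s4-a>s9; s4-b>s10; s5-a>s11; s5-b>s12; s6-a>s13; s6-b>s14; s7-a>s7; s7-b>s8; s8-a>s15; s8-b>s16; s9-a>s11; s9-b>s12; s10-a>s13; s10-b>s14; s11-a>s7; s11-b>s8; s12-a>s9; s12-b>s10; s13-a>s11; s13-b>s12; s14-a>s13; s14-b>s14; s15-a>s11; s15-b>s17; s16-a>s18; s16-b>s19; s17-a>s15; s17-b>s16; s18-a>s11; s18-b>s17; s19-a>s18; s19-b>s19

Handle the two conditions separately and then intersect. One (15 states) tracks the last 3 symbols read; the other (3 states) tracks whether and how much of `aa` has been seen. Each combined state is a pair, one component from each; accept when both components accept.
With 20 states:
          a    b  
>  s0     s1   s2 
   s1     s3   s4 
   s2     s5   s6 
   s3     s7   s8 
   s4     s9  s10 
   s5    s11  s12 
   s6    s13  s14 
 * s7     s7   s8 
 * s8    s15  s16 
   s9    s11  s12 
   s10   s13  s14 
   s11    s7   s8 
   s12    s9  s10 
   s13   s11  s12 
   s14   s13  s14 
 * s15   s11  s17 
 * s16   s18  s19 
   s17   s15  s16 
   s18   s11  s17 
   s19   s18  s19 
(> = start, * = accepting)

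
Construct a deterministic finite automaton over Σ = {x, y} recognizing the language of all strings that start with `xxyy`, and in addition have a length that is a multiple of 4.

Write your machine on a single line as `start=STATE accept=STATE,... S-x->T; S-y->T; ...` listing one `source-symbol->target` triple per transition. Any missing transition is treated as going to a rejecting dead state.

Run two small machines in parallel and take their product. One (6 states) tracks whether the input so far still matches the prefix `xxyy`; the other (4 states) tracks the input length modulo 4. Each combined state is a pair, one component from each; accept when both components accept. After merging equivalent states the machine shrinks.
        x   y  
>  q0   q1  q2 
   q1   q3  q2 
   q2   q2  q2 
   q3   q2  q4 
   q4   q2  q5 
 * q5   q6  q6 
   q6   q7  q7 
   q7   q8  q8 
   q8   q5  q5 
(> = start, * = accepting)

start=q0; accept=q5; q0-x->q1; q0-y->q2; q1-x->q3; q1-y->q2; q2-x->q2; q2-y->q2; q3-x->q2; q3-y->q4; q4-x->q2; q4-y->q5; q5-x->q6; q5-y->q6; q6-x->q7; q6-y->q7; q7-x->q8; q7-y->q8; q8-x->q5; q8-y->q5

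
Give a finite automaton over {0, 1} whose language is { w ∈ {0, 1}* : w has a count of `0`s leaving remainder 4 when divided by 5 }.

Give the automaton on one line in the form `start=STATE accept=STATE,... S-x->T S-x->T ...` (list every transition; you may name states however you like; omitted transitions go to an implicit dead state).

start=q0 accept=q4 q0-0->q1 q0-1->q0 q1-0->q2 q1-1->q1 q2-0->q3 q2-1->q2 q3-0->q4 q3-1->q3 q4-0->q0 q4-1->q4

The only thing that matters is how many `0`s have appeared, reduced mod 5. Use one state per residue: q0 for 0, …, q4 for 4. Reading `0` moves to the next residue; anything else stays put. q4 is accepting.
        0   1  
>  q0   q1  q0 
   q1   q2  q1 
   q2   q3  q2 
   q3   q4  q3 
 * q4   q0  q4 
(> = start, * = accepting)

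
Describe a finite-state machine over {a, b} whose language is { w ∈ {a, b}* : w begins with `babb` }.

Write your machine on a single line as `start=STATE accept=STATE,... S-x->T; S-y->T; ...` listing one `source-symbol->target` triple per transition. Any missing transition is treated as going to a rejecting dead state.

start=s0; accept=s4; s0-a->s5; s0-b->s1; s1-a->s2; s1-b->s5; s2-a->s5; s2-b->s3; s3-a->s5; s3-b->s4; s4-a->s4; s4-b->s4; s5-a->s5; s5-b->s5

Check the first 4 symbols one by one: s0 through s3 record how many have matched `babb` so far; any wrong symbol goes to the dead state s5. After all 4 match we enter the accepting sink s4.
A 6-state machine:
        a   b  
>  s0   s5  s1 
   s1   s2  s5 
   s2   s5  s3 
   s3   s5  s4 
 * s4   s4  s4 
   s5   s5  s5 
(> = start, * = accepting)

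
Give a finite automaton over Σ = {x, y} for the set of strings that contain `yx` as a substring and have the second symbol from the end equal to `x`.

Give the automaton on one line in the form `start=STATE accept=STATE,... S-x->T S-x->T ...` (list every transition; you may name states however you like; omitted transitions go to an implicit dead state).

Run two small machines in parallel and take their product. The first has 3 states tracking whether and how much of `yx` has been seen; the second has 7 states tracking the last 2 symbols read. A product state is a pair (one from each), accepting exactly when both do.
10 states suffice.
        x   y  
>  s0   s1  s2 
   s1   s3  s4 
   s2   s5  s6 
   s3   s3  s4 
   s4   s5  s6 
   s5   s7  s8 
   s6   s5  s6 
 * s7   s7  s8 
 * s8   s5  s9 
   s9   s5  s9 
(> = start, * = accepting)

start=s0 accept=s7,s8 s0-x->s1 s0-y->s2 s1-x->s3 s1-y->s4 s2-x->s5 s2-y->s6 s3-x->s3 s3-y->s4 s4-x->s5 s4-y->s6 s5-x->s7 s5-y->s8 s6-x->s5 s6-y->s6 s7-x->s7 s7-y->s8 s8-x->s5 s8-y->s9 s9-x->s5 s9-y->s9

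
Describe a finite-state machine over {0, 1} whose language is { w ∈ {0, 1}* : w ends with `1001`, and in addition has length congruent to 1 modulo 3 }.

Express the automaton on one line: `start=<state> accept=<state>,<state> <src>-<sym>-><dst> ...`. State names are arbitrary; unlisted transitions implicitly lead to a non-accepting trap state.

Handle the two conditions separately and then intersect. The first has 5 states tracking how much of the suffix `1001` has currently been matched; the second has 3 states tracking the input length modulo 3. A product state is a pair (one from each), accepting exactly when both do. Minimizing collapses redundant product states.
7 states suffice.
        0   1  
>  q0   q1  q2 
   q1   q3  q3 
   q2   q4  q3 
   q3   q0  q0 
   q4   q5  q0 
   q5   q1  q6 
 * q6   q4  q3 
(> = start, * = accepting)

start=q0 accept=q6 q0-0->q1 q0-1->q2 q1-0->q3 q1-1->q3 q2-0->q4 q2-1->q3 q3-0->q0 q3-1->q0 q4-0->q5 q4-1->q0 q5-0->q1 q5-1->q6 q6-0->q4 q6-1->q3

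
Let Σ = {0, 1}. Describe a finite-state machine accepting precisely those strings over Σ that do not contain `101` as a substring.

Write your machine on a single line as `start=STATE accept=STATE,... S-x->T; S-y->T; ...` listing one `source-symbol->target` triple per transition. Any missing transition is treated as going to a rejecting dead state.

start=q0; accept=q0,q1,q2; q0-0->q0; q0-1->q1; q1-0->q2; q1-1->q1; q2-0->q0; q2-1->q3; q3-0->q3; q3-1->q3

This is the complement of 'contains `101`'. Use the same substring-matching states — q0 through q3 holding how much of `101` has just been matched — but flip the accepting set: everything except the trap q3 accepts.
4 states suffice.
        0   1  
>* q0   q0  q1 
 * q1   q2  q1 
 * q2   q0  q3 
   q3   q3  q3 
(> = start, * = accepting)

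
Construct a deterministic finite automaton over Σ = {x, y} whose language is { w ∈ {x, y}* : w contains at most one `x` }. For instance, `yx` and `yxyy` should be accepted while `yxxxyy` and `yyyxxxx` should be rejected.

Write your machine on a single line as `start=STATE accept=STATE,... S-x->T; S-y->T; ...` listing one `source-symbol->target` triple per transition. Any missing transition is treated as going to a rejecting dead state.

Count `x`s, saturating at 2: state s0 means no `x` yet, s1 means one `x` seen, s2 means more than one. Each `x` increments (capped at s2); other symbols loop. Accept from {s0, s1}.
        x   y  
>* s0   s1  s0 
 * s1   s2  s1 
   s2   s2  s2 
(> = start, * = accepting)

start=s0; accept=s0,s1; s0-x->s1; s0-y->s0; s1-x->s2; s1-y->s1; s2-x->s2; s2-y->s2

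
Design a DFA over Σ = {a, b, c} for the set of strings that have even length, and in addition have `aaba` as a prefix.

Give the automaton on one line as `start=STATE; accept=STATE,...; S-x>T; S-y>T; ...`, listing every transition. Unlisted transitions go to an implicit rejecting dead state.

Run two small machines in parallel and take their product. One (2 states) tracks the input length modulo 2; the other (6 states) tracks whether the input so far still matches the prefix `aaba`. Each combined state is a pair, one component from each; accept when both components accept.
8 states suffice.
        a   b   c  
>  S0   S1  S2  S2 
   S1   S3  S4  S4 
   S2   S4  S4  S4 
   S3   S2  S5  S2 
   S4   S2  S2  S2 
   S5   S6  S4  S4 
 * S6   S7  S7  S7 
   S7   S6  S6  S6 
(> = start, * = accepting)

start=S0; accept=S6; S0-a>S1; S0-b>S2; S0-c>S2; S1-a>S3; S1-b>S4; S1-c>S4; S2-a>S4; S2-b>S4; S2-c>S4; S3-a>S2; S3-b>S5; S3-c>S2; S4-a>S2; S4-b>S2; S4-c>S2; S5-a>S6; S5-b>S4; S5-c>S4; S6-a>S7; S6-b>S7; S6-c>S7; S7-a>S6; S7-b>S6; S7-c>S6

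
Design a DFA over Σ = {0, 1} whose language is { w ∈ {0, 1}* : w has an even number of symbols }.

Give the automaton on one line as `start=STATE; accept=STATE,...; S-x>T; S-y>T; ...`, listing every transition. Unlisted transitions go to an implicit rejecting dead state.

Count input length modulo 2: every symbol advances one step around the cycle q0 → q1 → q0. Accept at q0.
With 2 states:
        0   1  
>* q0   q1  q1 
   q1   q0  q0 
(> = start, * = accepting)

start=q0; accept=q0; q0-0>q1; q0-1>q1; q1-0>q0; q1-1>q0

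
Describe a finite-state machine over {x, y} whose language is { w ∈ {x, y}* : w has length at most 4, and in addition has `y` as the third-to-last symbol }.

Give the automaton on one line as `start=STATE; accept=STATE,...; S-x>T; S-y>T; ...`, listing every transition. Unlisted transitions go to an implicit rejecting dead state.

start=S0; accept=S7,S8; S0-x>S1; S0-y>S2; S1-x>S3; S1-y>S4; S2-x>S5; S2-y>S6; S3-x>S3; S3-y>S3; S4-x>S5; S4-y>S5; S5-x>S7; S5-y>S7; S6-x>S8; S6-y>S8; S7-x>S3; S7-y>S3; S8-x>S7; S8-y>S7

Run two small machines in parallel and take their product. The first has 6 states tracking the input length, saturating at 5; the second has 15 states tracking the last 3 symbols read. A product state is a pair (one from each), accepting exactly when both do. Minimizing collapses redundant product states.
        x   y  
>  S0   S1  S2 
   S1   S3  S4 
   S2   S5  S6 
   S3   S3  S3 
   S4   S5  S5 
   S5   S7  S7 
   S6   S8  S8 
 * S7   S3  S3 
 * S8   S7  S7 
(> = start, * = accepting)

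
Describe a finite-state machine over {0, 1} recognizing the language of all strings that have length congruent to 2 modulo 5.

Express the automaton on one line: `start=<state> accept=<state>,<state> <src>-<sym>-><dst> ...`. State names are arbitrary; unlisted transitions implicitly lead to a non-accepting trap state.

Count input length modulo 5: every symbol advances one step around the cycle S0 → S1 → S2 → S3 → S4 → S0. Accept at S2.
With 5 states:
        0   1  
>  S0   S1  S1 
   S1   S2  S2 
 * S2   S3  S3 
   S3   S4  S4 
   S4   S0  S0 
(> = start, * = accepting)

start=S0 accept=S2 S0-0->S1 S0-1->S1 S1-0->S2 S1-1->S2 S2-0->S3 S2-1->S3 S3-0->S4 S3-1->S4 S4-0->S0 S4-1->S0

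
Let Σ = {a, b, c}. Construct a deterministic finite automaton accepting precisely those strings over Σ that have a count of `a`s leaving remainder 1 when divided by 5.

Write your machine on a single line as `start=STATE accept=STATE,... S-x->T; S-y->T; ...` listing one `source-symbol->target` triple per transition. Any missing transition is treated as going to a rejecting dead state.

start=S0; accept=S1; S0-a->S1; S0-b->S0; S0-c->S0; S1-a->S2; S1-b->S1; S1-c->S1; S2-a->S3; S2-b->S2; S2-c->S2; S3-a->S4; S3-b->S3; S3-c->S3; S4-a->S0; S4-b->S4; S4-c->S4

Keep the running count of `a`s modulo 5: each `a` advances along the cycle S0 → S1 → S2 → S3 → S4 → S0 while other symbols loop. Accept at S1.
        a   b   c  
>  S0   S1  S0  S0 
 * S1   S2  S1  S1 
   S2   S3  S2  S2 
   S3   S4  S3  S3 
   S4   S0  S4  S4 
(> = start, * = accepting)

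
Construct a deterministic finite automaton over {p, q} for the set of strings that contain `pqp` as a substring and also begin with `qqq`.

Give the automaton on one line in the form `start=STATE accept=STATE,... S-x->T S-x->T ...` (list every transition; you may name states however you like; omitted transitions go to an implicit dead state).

start=S0 accept=S10 S0-p->S1 S0-q->S2 S1-p->S1 S1-q->S3 S2-p->S1 S2-q->S4 S3-p->S5 S3-q->S6 S4-p->S1 S4-q->S7 S5-p->S5 S5-q->S5 S6-p->S1 S6-q->S6 S7-p->S8 S7-q->S7 S8-p->S8 S8-q->S9 S9-p->S10 S9-q->S7 S10-p->S10 S10-q->S10

Handle the two conditions separately and then intersect. The first has 4 states tracking whether and how much of `pqp` has been seen; the second has 5 states tracking whether the input so far still matches the prefix `qqq`. A product state is a pair (one from each), accepting exactly when both do.
          p    q  
>  S0     S1   S2 
   S1     S1   S3 
   S2     S1   S4 
   S3     S5   S6 
   S4     S1   S7 
   S5     S5   S5 
   S6     S1   S6 
   S7     S8   S7 
   S8     S8   S9 
   S9    S10   S7 
 * S10   S10  S10 
(> = start, * = accepting)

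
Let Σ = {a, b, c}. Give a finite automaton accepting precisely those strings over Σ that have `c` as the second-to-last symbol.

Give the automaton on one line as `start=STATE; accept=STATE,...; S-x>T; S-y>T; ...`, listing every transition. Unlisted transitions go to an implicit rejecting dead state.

Because acceptance depends on a position counted from the end, the machine has to buffer the most recent 2 symbols. Make each state the string of the last up-to-2 symbols read; on input `x` shift the window left and append `x`. Accept when the buffered window has length 2 and begins with `c`.
          a    b    c  
>  q0     q1   q2   q3 
   q1     q4   q5   q6 
   q2     q7   q8   q9 
   q3    q10  q11  q12 
   q4     q4   q5   q6 
   q5     q7   q8   q9 
   q6    q10  q11  q12 
   q7     q4   q5   q6 
   q8     q7   q8   q9 
   q9    q10  q11  q12 
 * q10    q4   q5   q6 
 * q11    q7   q8   q9 
 * q12   q10  q11  q12 
(> = start, * = accepting)

start=q0; accept=q10,q11,q12; q0-a>q1; q0-b>q2; q0-c>q3; q1-a>q4; q1-b>q5; q1-c>q6; q2-a>q7; q2-b>q8; q2-c>q9; q3-a>q10; q3-b>q11; q3-c>q12; q4-a>q4; q4-b>q5; q4-c>q6; q5-a>q7; q5-b>q8; q5-c>q9; q6-a>q10; q6-b>q11; q6-c>q12; q7-a>q4; q7-b>q5; q7-c>q6; q8-a>q7; q8-b>q8; q8-c>q9; q9-a>q10; q9-b>q11; q9-c>q12; q10-a>q4; q10-b>q5; q10-c>q6; q11-a>q7; q11-b>q8; q11-c>q9; q12-a>q10; q12-b>q11; q12-c>q12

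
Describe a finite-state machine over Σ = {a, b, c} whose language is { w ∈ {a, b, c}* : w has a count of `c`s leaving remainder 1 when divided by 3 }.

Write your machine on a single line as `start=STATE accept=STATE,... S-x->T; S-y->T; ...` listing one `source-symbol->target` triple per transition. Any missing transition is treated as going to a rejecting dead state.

start=s0; accept=s1; s0-a->s0; s0-b->s0; s0-c->s1; s1-a->s1; s1-b->s1; s1-c->s2; s2-a->s2; s2-b->s2; s2-c->s0

Keep the running count of `c`s modulo 3: each `c` advances along the cycle s0 → s1 → s2 → s0 while other symbols loop. Accept at s1.
A 3-state machine:
        a   b   c  
>  s0   s0  s0  s1 
 * s1   s1  s1  s2 
   s2   s2  s2  s0 
(> = start, * = accepting)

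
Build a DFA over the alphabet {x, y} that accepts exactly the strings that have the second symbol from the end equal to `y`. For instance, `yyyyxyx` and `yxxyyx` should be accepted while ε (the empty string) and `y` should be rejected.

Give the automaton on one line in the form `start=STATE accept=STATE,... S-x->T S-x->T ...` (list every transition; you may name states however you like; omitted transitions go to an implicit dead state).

start=A accept=F,G A-x->B A-y->C B-x->D B-y->E C-x->F C-y->G D-x->D D-y->E E-x->F E-y->G F-x->D F-y->E G-x->F G-y->G

Because acceptance depends on a position counted from the end, the machine has to buffer the most recent 2 symbols. Make each state the string of the last up-to-2 symbols read; on input `x` shift the window left and append `x`. Accept when the buffered window has length 2 and begins with `y`.
       x  y 
>  A   B  C 
   B   D  E 
   C   F  G 
   D   D  E 
   E   F  G 
 * F   D  E 
 * G   F  G 
(> = start, * = accepting)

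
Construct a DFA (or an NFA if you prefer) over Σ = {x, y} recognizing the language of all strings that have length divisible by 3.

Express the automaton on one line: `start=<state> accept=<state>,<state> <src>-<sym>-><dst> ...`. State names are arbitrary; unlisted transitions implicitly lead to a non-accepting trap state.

Only the length mod 3 matters, so use a 3-cycle: from any state, every input symbol moves to the next state, wrapping C back to A. Mark A accepting.
3 states suffice.
       x  y 
>* A   B  B 
   B   C  C 
   C   A  A 
(> = start, * = accepting)

start=A accept=A A-x->B A-y->B B-x->C B-y->C C-x->A C-y->A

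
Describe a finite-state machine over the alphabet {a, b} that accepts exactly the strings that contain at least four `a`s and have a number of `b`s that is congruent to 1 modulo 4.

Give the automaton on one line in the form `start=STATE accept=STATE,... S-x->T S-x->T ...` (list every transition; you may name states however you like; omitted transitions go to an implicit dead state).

start=s0 accept=s14 s0-a->s1 s0-b->s2 s1-a->s3 s1-b->s4 s2-a->s4 s2-b->s5 s3-a->s6 s3-b->s7 s4-a->s7 s4-b->s8 s5-a->s8 s5-b->s9 s6-a->s10 s6-b->s11 s7-a->s11 s7-b->s12 s8-a->s12 s8-b->s13 s9-a->s13 s9-b->s0 s10-a->s10 s10-b->s14 s11-a->s14 s11-b->s15 s12-a->s15 s12-b->s16 s13-a->s16 s13-b->s1 s14-a->s14 s14-b->s17 s15-a->s17 s15-b->s18 s16-a->s18 s16-b->s3 s17-a->s17 s17-b->s19 s18-a->s19 s18-b->s6 s19-a->s19 s19-b->s10

Run two small machines in parallel and take their product. One (6 states) tracks the count of `a`s, saturating at 5; the other (4 states) tracks the count of `b`s modulo 4. Each combined state is a pair, one component from each; accept when both components accept. Minimizing collapses redundant product states.
With 20 states:
          a    b  
>  s0     s1   s2 
   s1     s3   s4 
   s2     s4   s5 
   s3     s6   s7 
   s4     s7   s8 
   s5     s8   s9 
   s6    s10  s11 
   s7    s11  s12 
   s8    s12  s13 
   s9    s13   s0 
   s10   s10  s14 
   s11   s14  s15 
   s12   s15  s16 
   s13   s16   s1 
 * s14   s14  s17 
   s15   s17  s18 
   s16   s18   s3 
   s17   s17  s19 
   s18   s19   s6 
   s19   s19  s10 
(> = start, * = accepting)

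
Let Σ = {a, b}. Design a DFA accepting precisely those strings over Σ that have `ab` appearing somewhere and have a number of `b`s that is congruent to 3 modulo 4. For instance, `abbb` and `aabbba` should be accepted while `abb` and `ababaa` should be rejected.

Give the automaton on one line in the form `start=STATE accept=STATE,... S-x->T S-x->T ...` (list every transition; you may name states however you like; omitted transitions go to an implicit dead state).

Handle the two conditions separately and then intersect. The first has 3 states tracking whether and how much of `ab` has been seen; the second has 4 states tracking the count of `b`s modulo 4. A product state is a pair (one from each), accepting exactly when both do.
12 states suffice.
          a    b  
>  q0     q1   q2 
   q1     q1   q3 
   q2     q4   q5 
   q3     q3   q6 
   q4     q4   q6 
   q5     q7   q8 
   q6     q6   q9 
   q7     q7   q9 
   q8    q10   q0 
 * q9     q9  q11 
   q10   q10  q11 
   q11   q11   q3 
(> = start, * = accepting)

start=q0 accept=q9 q0-a->q1 q0-b->q2 q1-a->q1 q1-b->q3 q2-a->q4 q2-b->q5 q3-a->q3 q3-b->q6 q4-a->q4 q4-b->q6 q5-a->q7 q5-b->q8 q6-a->q6 q6-b->q9 q7-a->q7 q7-b->q9 q8-a->q10 q8-b->q0 q9-a->q9 q9-b->q11 q10-a->q10 q10-b->q11 q11-a->q11 q11-b->q3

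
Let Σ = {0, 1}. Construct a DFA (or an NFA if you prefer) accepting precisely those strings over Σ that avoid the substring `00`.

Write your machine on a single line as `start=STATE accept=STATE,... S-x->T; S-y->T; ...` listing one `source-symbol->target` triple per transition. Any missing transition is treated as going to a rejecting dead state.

start=q0; accept=q0,q1; q0-0->q1; q0-1->q0; q1-0->q2; q1-1->q0; q2-0->q2; q2-1->q2

Track partial matches of the forbidden pattern `00`. State q2 is a dead state reached once `00` has occurred; every other state accepts. q0 means no part of `00` is currently matched.
With 3 states:
        0   1  
>* q0   q1  q0 
 * q1   q2  q0 
   q2   q2  q2 
(> = start, * = accepting)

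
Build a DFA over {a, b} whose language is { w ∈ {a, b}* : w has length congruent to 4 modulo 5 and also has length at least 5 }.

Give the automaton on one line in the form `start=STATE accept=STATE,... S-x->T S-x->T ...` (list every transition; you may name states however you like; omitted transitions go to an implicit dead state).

start=q0 accept=q9 q0-a->q1 q0-b->q1 q1-a->q2 q1-b->q2 q2-a->q3 q2-b->q3 q3-a->q4 q3-b->q4 q4-a->q5 q4-b->q5 q5-a->q6 q5-b->q6 q6-a->q7 q6-b->q7 q7-a->q8 q7-b->q8 q8-a->q9 q8-b->q9 q9-a->q5 q9-b->q5

Handle the two conditions separately and then intersect. One (5 states) tracks the input length modulo 5; the other (7 states) tracks the input length, saturating at 6. Each combined state is a pair, one component from each; accept when both components accept. Minimizing collapses redundant product states.
A 10-state machine:
        a   b  
>  q0   q1  q1 
   q1   q2  q2 
   q2   q3  q3 
   q3   q4  q4 
   q4   q5  q5 
   q5   q6  q6 
   q6   q7  q7 
   q7   q8  q8 
   q8   q9  q9 
 * q9   q5  q5 
(> = start, * = accepting)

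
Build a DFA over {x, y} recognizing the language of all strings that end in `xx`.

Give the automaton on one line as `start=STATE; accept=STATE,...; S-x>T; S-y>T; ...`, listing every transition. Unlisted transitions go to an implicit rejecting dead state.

start=A; accept=C; A-x>B; A-y>A; B-x>C; B-y>A; C-x>C; C-y>A

Remember how much of `xx` the current input suffix matches. State A means no match yet; B means the last symbol is `x`; C means the last 2 symbols are `xx`. Only C accepts. On a mismatch, fall back to the longest proper suffix that is still a prefix of `xx`.
3 states suffice.
       x  y 
>  A   B  A 
   B   C  A 
 * C   C  A 
(> = start, * = accepting)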